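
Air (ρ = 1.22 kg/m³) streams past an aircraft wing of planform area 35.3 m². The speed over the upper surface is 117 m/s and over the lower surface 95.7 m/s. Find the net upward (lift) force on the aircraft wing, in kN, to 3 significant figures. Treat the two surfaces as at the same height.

The faster flow above has the lower pressure; Bernoulli (same height) gives ΔP = ½ρ(v_up² − v_low²).
ΔP = ½·1.22·(117² − 95.7²) = 2760 Pa.
Lift = ΔP · A = 2760 × 35.3 = 97600 N.

F ≈ 97.6 kN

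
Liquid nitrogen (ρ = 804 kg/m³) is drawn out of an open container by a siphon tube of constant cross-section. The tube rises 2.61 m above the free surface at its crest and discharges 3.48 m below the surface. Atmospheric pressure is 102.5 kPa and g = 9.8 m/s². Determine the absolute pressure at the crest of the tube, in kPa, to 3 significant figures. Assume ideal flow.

From the surface to the outlet (both open to atmosphere, surface at rest): v = √(2g·h_out) = √(2·9.8·3.48) = 8.26 m/s.
With constant cross-section the crest speed equals v; applying Bernoulli from the surface up to the crest, P_top = P_atm − ½ρv² − ρg·h_top.
P_top = 102500 − ½·804·8.26² − 804·9.8·2.61 = 54500 Pa.

P_top ≈ 54.5 kPa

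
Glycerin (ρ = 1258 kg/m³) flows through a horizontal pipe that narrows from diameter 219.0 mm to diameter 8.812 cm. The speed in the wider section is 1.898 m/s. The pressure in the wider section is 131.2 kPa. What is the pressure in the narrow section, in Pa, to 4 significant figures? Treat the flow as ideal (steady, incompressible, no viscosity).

P₂ = 47020 Pa

The volume flow rate is constant, so v₂ = (A₁/A₂)v₁ = (376.7/60.99)·1.898 = 11.72 m/s.
Along the horizontal streamline, P + ½ρv² is constant.
P₂ = P₁ − ½ρ(v₂² − v₁²) = 131200 − ½·1258·(11.72² − 1.898²) = 131200 − 84180 = 47020 Pa.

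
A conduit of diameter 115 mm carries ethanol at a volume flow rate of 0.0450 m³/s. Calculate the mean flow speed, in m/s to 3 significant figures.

v = 4.33 m/s

Q = 0.0450 m³/s = 0.0450 m³/s.
v = Q/A = 0.0450 / 0.0104 = 4.33 m/s.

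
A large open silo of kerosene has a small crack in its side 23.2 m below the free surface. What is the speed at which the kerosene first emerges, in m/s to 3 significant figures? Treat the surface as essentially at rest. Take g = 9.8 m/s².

The surface is effectively still and both ends are open, so ½v² = gh and v = √(2·9.8·23.2) = 21.3 m/s.

v ≈ 21.3 m/s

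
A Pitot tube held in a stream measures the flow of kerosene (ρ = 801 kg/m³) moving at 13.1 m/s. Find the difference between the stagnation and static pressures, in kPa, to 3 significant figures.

ΔP ≈ 68.7 kPa

At the stagnation point the flow is brought to rest, so Bernoulli gives P_stag − P_static = ½ρv².
ΔP = ½·801·13.1² = 68700 Pa.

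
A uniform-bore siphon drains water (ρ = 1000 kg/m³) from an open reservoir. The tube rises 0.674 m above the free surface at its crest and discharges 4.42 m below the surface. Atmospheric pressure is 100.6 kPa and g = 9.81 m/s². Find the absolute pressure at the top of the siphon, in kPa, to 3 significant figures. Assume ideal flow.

P_top ≈ 50.6 kPa

From the surface to the outlet (both open to atmosphere, surface at rest): v = √(2g·h_out) = √(2·9.81·4.42) = 9.31 m/s.
The bore is uniform, so the speed at the crest is the same v. Bernoulli surface→crest: P_atm = P_top + ½ρv² + ρg·h_top.
P_top = 100600 − ½·1000·9.31² − 1000·9.81·0.674 = 50600 Pa.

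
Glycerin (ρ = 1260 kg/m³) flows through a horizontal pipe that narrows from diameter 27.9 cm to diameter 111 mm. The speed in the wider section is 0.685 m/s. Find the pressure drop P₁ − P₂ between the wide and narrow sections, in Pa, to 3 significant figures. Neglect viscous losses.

ΔP = 11500 Pa

By continuity, v₂ = v₁·A₁/A₂ = 0.685·(611/96.8) = 4.33 m/s.
With no height change, Bernoulli's equation is P₁ + ½ρv₁² = P₂ + ½ρv₂².
P₁ − P₂ = ½·1260·(4.33² − 0.685²) = ½·1260·18.3 = 11500 Pa.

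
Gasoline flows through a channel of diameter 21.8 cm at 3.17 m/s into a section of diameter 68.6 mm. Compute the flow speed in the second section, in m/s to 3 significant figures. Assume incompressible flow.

v₂ = 32.0 m/s

Continuity gives A₁v₁ = A₂v₂, so v₂ = (373 cm²)/(37.0 cm²) × 3.17 m/s = 32.0 m/s.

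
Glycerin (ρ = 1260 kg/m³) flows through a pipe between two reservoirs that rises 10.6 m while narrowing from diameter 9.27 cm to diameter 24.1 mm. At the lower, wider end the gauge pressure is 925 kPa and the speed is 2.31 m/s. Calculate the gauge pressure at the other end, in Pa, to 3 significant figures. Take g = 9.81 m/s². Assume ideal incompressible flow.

P₂ ≈ 61400 Pa

The volume flow rate is constant, so v₂ = (A₁/A₂)v₁ = (67.5/4.56)·2.31 = 34.2 m/s.
Energy conservation along the streamline gives P₂ = P₁ − ½ρ(v₂² − v₁²) − ρg(h₂ − h₁).
P₂ = 925000 + ½·1260·(2.31² − 34.2²) − 1260·9.81·(+10.6) = 925000 + (-733000) − (131000) = 61400 Pa.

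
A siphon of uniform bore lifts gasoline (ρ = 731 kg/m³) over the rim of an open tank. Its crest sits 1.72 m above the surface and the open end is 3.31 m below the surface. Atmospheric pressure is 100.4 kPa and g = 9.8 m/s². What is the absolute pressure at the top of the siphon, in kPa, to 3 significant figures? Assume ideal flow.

Bernoulli surface→outlet gives ½v² = g·h_out, so v = √(2·9.8·3.31) = 8.05 m/s.
With constant cross-section the crest speed equals v; applying Bernoulli from the surface up to the crest, P_top = P_atm − ½ρv² − ρg·h_top.
P_top = 100400 − ½·731·8.05² − 731·9.8·1.72 = 64400 Pa.

P_top = 64.4 kPa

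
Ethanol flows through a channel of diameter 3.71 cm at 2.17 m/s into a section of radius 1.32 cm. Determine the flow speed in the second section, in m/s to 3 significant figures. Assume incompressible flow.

v₂ = 4.29 m/s

Continuity gives A₁v₁ = A₂v₂, so v₂ = (10.8 cm²)/(5.47 cm²) × 2.17 m/s = 4.29 m/s.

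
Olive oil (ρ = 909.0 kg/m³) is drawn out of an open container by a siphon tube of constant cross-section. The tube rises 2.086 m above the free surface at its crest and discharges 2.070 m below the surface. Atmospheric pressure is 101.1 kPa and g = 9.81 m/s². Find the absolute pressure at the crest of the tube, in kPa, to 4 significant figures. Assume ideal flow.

From the surface to the outlet (both open to atmosphere, surface at rest): v = √(2g·h_out) = √(2·9.81·2.070) = 6.373 m/s.
The bore is uniform, so the speed at the crest is the same v. Bernoulli surface→crest: P_atm = P_top + ½ρv² + ρg·h_top.
P_top = 101100 − ½·909.0·6.373² − 909.0·9.81·2.086 = 64040 Pa.

64.04 kPa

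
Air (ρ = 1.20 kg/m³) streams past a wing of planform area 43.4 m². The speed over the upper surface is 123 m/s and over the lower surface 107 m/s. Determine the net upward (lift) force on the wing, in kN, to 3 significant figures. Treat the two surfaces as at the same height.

The faster flow above has the lower pressure; Bernoulli (same height) gives ΔP = ½ρ(v_up² − v_low²).
ΔP = ½·1.20·(123² − 107²) = 2210 Pa.
Lift = ΔP · A = 2210 × 43.4 = 95800 N.

F = 95.8 kN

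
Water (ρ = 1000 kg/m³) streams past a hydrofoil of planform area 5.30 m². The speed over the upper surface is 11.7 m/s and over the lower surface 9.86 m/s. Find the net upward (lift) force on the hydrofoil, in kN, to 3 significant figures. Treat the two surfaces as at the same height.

From P + ½ρv² = const at equal height, P_low − P_up = ½ρ(v_up² − v_low²).
ΔP = ½·1000·(11.7² − 9.86²) = 19800 Pa.
Lift = ΔP · A = 19800 × 5.30 = 105000 N.

F ≈ 105 kN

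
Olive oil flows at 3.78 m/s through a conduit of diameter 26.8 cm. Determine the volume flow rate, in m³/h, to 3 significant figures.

Q = A·v = 0.0564 m² × 3.78 m/s = 0.213 m³/s.
Converting: 0.213 m³/s × 3600 = 768 m³/h.

768 m³/h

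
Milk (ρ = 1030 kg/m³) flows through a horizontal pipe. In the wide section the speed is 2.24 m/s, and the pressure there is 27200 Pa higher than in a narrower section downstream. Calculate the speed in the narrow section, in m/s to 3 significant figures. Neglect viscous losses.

Along the level pipe P + ½ρv² is conserved, hence v₂² = v₁² + 2(P₁ − P₂)/ρ.
v₂ = √(2.24² + 2·27200/1030) = √(5.02 + 52.8) = 7.60 m/s.

7.60 m/s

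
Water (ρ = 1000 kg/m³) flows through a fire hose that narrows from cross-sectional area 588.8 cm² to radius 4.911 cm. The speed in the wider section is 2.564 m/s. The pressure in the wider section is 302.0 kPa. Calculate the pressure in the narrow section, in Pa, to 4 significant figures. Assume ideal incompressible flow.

Continuity gives A₁v₁ = A₂v₂, so v₂ = (588.8 cm²)/(75.77 cm²) × 2.564 m/s = 19.92 m/s.
With no height change, Bernoulli's equation is P₁ + ½ρv₁² = P₂ + ½ρv₂².
P₂ = P₁ − ½ρ(v₂² − v₁²) = 302000 − ½·1000·(19.92² − 2.564²) = 302000 − 195200 = 106800 Pa.

P₂ = 106800 Pa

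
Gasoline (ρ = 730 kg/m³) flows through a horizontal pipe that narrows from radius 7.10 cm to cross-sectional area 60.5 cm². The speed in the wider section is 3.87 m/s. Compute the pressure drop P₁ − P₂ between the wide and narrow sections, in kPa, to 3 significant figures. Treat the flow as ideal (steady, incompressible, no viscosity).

32.0 kPa

By continuity, v₂ = v₁·A₁/A₂ = 3.87·(158/60.5) = 10.1 m/s.
Bernoulli (h₁ = h₂): P₁ − P₂ = ½ρ(v₂² − v₁²).
P₁ − P₂ = ½·730·(10.1² − 3.87²) = ½·730·87.6 = 32000 Pa.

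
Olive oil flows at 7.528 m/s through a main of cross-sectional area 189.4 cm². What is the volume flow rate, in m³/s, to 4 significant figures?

Q = A·v = 0.01894 m² × 7.528 m/s = 0.1426 m³/s.

Q ≈ 0.1426 m³/s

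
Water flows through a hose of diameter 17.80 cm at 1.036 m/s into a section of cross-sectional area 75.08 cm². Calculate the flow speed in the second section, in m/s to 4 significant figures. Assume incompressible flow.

Mass conservation (A₁v₁ = A₂v₂) gives v₂ = 1.036 × 248.8/75.08 = 3.434 m/s.

v₂ ≈ 3.434 m/s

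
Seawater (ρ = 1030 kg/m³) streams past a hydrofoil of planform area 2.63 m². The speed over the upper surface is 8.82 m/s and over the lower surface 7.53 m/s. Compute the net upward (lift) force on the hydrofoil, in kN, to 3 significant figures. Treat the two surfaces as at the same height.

From P + ½ρv² = const at equal height, P_low − P_up = ½ρ(v_up² − v_low²).
ΔP = ½·1030·(8.82² − 7.53²) = 10900 Pa.
Lift = ΔP · A = 10900 × 2.63 = 28600 N.

F ≈ 28.6 kN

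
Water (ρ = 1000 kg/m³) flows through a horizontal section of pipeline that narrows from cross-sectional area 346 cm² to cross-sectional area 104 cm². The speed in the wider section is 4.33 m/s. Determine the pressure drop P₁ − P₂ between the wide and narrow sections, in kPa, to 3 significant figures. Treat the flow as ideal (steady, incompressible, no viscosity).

ΔP ≈ 94.4 kPa

By continuity, v₂ = v₁·A₁/A₂ = 4.33·(346/104) = 14.4 m/s.
The pipe is horizontal, so Bernoulli reduces to P₁ + ½ρv₁² = P₂ + ½ρv₂².
P₁ − P₂ = ½·1000·(14.4² − 4.33²) = ½·1000·189 = 94400 Pa.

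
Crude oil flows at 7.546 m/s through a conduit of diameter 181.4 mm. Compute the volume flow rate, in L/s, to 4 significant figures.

Q = A·v = 0.02584 m² × 7.546 m/s = 0.1950 m³/s.
Converting: 0.1950 m³/s × 1000 = 195.0 L/s.

Q ≈ 195.0 L/s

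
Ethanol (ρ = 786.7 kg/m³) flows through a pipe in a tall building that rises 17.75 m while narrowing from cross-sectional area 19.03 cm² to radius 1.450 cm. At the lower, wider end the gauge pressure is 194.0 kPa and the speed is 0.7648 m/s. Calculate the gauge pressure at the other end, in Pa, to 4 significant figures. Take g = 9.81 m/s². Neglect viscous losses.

P₂ = 55330 Pa

Continuity gives A₁v₁ = A₂v₂, so v₂ = (19.03 cm²)/(6.605 cm²) × 0.7648 m/s = 2.203 m/s.
Energy conservation along the streamline gives P₂ = P₁ − ½ρ(v₂² − v₁²) − ρg(h₂ − h₁).
P₂ = 194000 + ½·786.7·(0.7648² − 2.203²) − 786.7·9.81·(+17.75) = 194000 + (-1680) − (137000) = 55330 Pa.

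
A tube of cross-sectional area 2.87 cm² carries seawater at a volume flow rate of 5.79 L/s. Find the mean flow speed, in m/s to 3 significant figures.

Q = 5.79 L/s = 0.00579 m³/s.
v = Q/A = 0.00579 / 0.000287 = 20.2 m/s.

v = 20.2 m/s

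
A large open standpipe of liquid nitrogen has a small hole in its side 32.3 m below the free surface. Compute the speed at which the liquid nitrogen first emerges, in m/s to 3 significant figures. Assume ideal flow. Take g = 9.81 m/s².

v ≈ 25.2 m/s

The surface is effectively still and both ends are open, so ½v² = gh and v = √(2·9.81·32.3) = 25.2 m/s.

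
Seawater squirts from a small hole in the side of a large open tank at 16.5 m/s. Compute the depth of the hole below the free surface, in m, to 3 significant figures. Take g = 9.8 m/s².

Torricelli: v = √(2gh), so h = v²/(2g).
h = 16.5²/(2·9.8) = 272/19.60 = 13.9 m.

h = 13.9 m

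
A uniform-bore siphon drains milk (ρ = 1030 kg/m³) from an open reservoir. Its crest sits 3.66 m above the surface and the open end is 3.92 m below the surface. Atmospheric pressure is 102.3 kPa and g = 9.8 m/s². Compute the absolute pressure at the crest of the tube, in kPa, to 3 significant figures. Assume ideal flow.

Bernoulli surface→outlet gives ½v² = g·h_out, so v = √(2·9.8·3.92) = 8.77 m/s.
Continuity keeps v the same throughout the tube; from surface to crest, P_atm + 0 = P_top + ½ρv² + ρg·h_top.
P_top = 102300 − ½·1030·8.77² − 1030·9.8·3.66 = 25800 Pa.

25.8 kPa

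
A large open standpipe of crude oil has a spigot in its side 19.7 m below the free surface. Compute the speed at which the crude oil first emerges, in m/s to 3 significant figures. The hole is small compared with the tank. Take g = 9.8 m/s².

v = 19.6 m/s

The surface is effectively still and both ends are open, so ½v² = gh and v = √(2·9.8·19.7) = 19.6 m/s.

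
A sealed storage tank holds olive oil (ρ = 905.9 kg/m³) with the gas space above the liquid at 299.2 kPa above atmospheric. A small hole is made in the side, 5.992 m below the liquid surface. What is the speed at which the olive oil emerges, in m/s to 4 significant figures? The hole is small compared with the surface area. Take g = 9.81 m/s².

v ≈ 27.89 m/s

Take point 1 at the surface (v₁ ≈ 0) and point 2 at the hole (at atmospheric pressure). Bernoulli: P₁ + ρg h = P_atm + ½ρv₂².
With P₁ − P_atm = 299200 Pa, v₂ = √(2gh + 2ΔP/ρ) = √(2·9.81·5.992 + 2·299200/905.9) = 27.89 m/s.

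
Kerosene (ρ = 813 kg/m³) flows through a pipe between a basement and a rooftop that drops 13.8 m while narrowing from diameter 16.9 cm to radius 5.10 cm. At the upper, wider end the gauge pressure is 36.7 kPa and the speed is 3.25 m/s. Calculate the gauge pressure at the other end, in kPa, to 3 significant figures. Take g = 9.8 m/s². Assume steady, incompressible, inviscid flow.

By continuity, v₂ = v₁·A₁/A₂ = 3.25·(224/81.7) = 8.92 m/s.
Applying Bernoulli between the two ends and solving for P₂: P₂ = P₁ + ½ρ(v₁² − v₂²) − ρgΔh.
P₂ = 36700 + ½·813·(3.25² − 8.92²) − 813·9.8·(−13.8) = 36700 + (-28100) − (-110000) = 119000 Pa.

P₂ = 119 kPa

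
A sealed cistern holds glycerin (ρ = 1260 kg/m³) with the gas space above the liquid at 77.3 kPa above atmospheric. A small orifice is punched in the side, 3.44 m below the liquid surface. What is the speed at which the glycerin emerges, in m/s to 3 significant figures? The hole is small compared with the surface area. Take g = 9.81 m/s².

v ≈ 13.8 m/s

Take point 1 at the surface (v₁ ≈ 0) and point 2 at the hole (at atmospheric pressure). Bernoulli: P₁ + ρg h = P_atm + ½ρv₂².
With P₁ − P_atm = 77300 Pa, v₂ = √(2gh + 2ΔP/ρ) = √(2·9.81·3.44 + 2·77300/1260) = 13.8 m/s.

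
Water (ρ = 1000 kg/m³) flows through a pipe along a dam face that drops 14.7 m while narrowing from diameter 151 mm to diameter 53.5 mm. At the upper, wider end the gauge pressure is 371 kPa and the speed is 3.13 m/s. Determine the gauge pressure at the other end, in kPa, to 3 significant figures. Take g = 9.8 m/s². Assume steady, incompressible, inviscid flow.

Mass conservation (A₁v₁ = A₂v₂) gives v₂ = 3.13 × 179/22.5 = 24.9 m/s.
Bernoulli: P₁ + ½ρv₁² + ρg h₁ = P₂ + ½ρv₂² + ρg h₂, so P₂ = P₁ + ½ρ(v₁² − v₂²) − ρg(h₂ − h₁).
P₂ = 371000 + ½·1000·(3.13² − 24.9²) − 1000·9.8·(−14.7) = 371000 + (-306000) − (-144000) = 209000 Pa.

P₂ = 209 kPa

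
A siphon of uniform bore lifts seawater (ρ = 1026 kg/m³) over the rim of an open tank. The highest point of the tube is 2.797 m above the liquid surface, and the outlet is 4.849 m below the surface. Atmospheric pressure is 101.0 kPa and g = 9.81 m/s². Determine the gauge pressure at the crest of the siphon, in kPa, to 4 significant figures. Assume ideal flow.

The outlet speed comes from Torricelli: v = √(2g·4.849) = 9.754 m/s.
Continuity keeps v the same throughout the tube; from surface to crest, P_atm + 0 = P_top + ½ρv² + ρg·h_top.
P_top = 101000 − ½·1026·9.754² − 1026·9.81·2.797 = 24040 Pa. So P_gauge = P_top − P_atm = -76960 Pa.

P_gauge ≈ -76.96 kPa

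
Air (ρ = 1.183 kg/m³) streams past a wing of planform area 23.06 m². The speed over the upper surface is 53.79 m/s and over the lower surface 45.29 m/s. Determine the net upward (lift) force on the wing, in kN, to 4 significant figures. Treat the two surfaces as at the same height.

F ≈ 11.49 kN

From P + ½ρv² = const at equal height, P_low − P_up = ½ρ(v_up² − v_low²).
ΔP = ½·1.183·(53.79² − 45.29²) = 498.1 Pa.
Lift = ΔP · A = 498.1 × 23.06 = 11490 N.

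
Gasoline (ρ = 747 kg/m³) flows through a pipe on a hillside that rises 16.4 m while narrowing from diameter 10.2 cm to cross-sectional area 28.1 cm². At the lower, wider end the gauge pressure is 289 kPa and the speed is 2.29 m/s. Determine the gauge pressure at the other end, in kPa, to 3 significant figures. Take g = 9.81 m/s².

P₂ = 154 kPa

The volume flow rate is constant, so v₂ = (A₁/A₂)v₁ = (81.7/28.1)·2.29 = 6.66 m/s.
Applying Bernoulli between the two ends and solving for P₂: P₂ = P₁ + ½ρ(v₁² − v₂²) − ρgΔh.
P₂ = 289000 + ½·747·(2.29² − 6.66²) − 747·9.81·(+16.4) = 289000 + (-14600) − (120000) = 154000 Pa.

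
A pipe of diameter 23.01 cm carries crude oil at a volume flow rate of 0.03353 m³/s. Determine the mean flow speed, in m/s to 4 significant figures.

0.8063 m/s

Q = 0.03353 m³/s = 0.03353 m³/s.
v = Q/A = 0.03353 / 0.04158 = 0.8063 m/s.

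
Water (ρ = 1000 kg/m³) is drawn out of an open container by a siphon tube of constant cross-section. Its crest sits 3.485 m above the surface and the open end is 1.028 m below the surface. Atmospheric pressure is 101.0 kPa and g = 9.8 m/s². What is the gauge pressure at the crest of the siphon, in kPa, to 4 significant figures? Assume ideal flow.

The outlet speed comes from Torricelli: v = √(2g·1.028) = 4.489 m/s.
With constant cross-section the crest speed equals v; applying Bernoulli from the surface up to the crest, P_top = P_atm − ½ρv² − ρg·h_top.
P_top = 101000 − ½·1000·4.489² − 1000·9.8·3.485 = 56770 Pa. So P_gauge = P_top − P_atm = -44230 Pa.

P_gauge ≈ -44.23 kPa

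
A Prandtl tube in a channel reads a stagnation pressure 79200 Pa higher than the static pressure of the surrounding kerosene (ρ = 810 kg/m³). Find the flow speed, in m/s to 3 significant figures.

The dynamic pressure equals the rise in static pressure at the stagnation point: ΔP = ½ρv².
v = √(2ΔP/ρ) = √(2·79200/810) = 14.0 m/s.

v ≈ 14.0 m/s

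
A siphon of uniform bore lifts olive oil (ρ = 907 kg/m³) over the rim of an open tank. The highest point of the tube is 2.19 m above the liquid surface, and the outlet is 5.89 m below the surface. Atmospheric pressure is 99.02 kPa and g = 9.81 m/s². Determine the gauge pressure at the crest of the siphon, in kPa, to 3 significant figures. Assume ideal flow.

P_gauge ≈ -71.9 kPa

Bernoulli surface→outlet gives ½v² = g·h_out, so v = √(2·9.81·5.89) = 10.7 m/s.
The bore is uniform, so the speed at the crest is the same v. Bernoulli surface→crest: P_atm = P_top + ½ρv² + ρg·h_top.
P_top = 99020 − ½·907·10.7² − 907·9.81·2.19 = 27100 Pa. So P_gauge = P_top − P_atm = -71900 Pa.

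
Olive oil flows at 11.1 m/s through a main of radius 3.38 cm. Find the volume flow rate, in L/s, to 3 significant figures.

Q ≈ 39.8 L/s

Q = A·v = 0.00359 m² × 11.1 m/s = 0.0398 m³/s.
Converting: 0.0398 m³/s × 1000 = 39.8 L/s.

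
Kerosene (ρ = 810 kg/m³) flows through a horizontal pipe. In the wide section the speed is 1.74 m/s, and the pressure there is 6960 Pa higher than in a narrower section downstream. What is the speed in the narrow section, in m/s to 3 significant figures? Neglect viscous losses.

Horizontal Bernoulli: P₁ + ½ρv₁² = P₂ + ½ρv₂², so v₂² = v₁² + 2(P₁ − P₂)/ρ.
v₂ = √(1.74² + 2·6960/810) = √(3.03 + 17.2) = 4.50 m/s.

4.50 m/s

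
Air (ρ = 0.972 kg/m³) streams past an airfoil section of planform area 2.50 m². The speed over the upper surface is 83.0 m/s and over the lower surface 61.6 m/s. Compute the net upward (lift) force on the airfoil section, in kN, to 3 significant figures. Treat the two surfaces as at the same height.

F ≈ 3.76 kN

The faster flow above has the lower pressure; Bernoulli (same height) gives ΔP = ½ρ(v_up² − v_low²).
ΔP = ½·0.972·(83.0² − 61.6²) = 1500 Pa.
Lift = ΔP · A = 1500 × 2.50 = 3760 N.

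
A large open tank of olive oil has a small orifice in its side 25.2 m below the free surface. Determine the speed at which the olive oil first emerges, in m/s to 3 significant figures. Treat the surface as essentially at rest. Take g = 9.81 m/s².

22.2 m/s

The surface is effectively still and both ends are open, so ½v² = gh and v = √(2·9.81·25.2) = 22.2 m/s.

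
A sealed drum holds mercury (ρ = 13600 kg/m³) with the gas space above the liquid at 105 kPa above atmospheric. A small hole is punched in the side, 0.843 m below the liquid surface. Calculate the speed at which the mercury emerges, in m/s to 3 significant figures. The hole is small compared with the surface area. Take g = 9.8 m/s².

Take point 1 at the surface (v₁ ≈ 0) and point 2 at the hole (at atmospheric pressure). Bernoulli: P₁ + ρg h = P_atm + ½ρv₂².
With P₁ − P_atm = 105000 Pa, v₂ = √(2gh + 2ΔP/ρ) = √(2·9.8·0.843 + 2·105000/13600) = 5.65 m/s.

v ≈ 5.65 m/s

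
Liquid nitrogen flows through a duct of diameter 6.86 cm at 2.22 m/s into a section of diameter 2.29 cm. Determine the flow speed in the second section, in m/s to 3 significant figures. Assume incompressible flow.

The volume flow rate is constant, so v₂ = (A₁/A₂)v₁ = (37.0/4.12)·2.22 = 19.9 m/s.

v₂ ≈ 19.9 m/s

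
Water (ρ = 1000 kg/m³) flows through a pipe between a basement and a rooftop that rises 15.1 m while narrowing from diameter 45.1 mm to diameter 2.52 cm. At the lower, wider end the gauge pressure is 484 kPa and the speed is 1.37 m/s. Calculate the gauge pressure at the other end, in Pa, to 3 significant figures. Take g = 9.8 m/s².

P₂ = 327000 Pa

Mass conservation (A₁v₁ = A₂v₂) gives v₂ = 1.37 × 16.0/4.99 = 4.39 m/s.
Applying Bernoulli between the two ends and solving for P₂: P₂ = P₁ + ½ρ(v₁² − v₂²) − ρgΔh.
P₂ = 484000 + ½·1000·(1.37² − 4.39²) − 1000·9.8·(+15.1) = 484000 + (-8690) − (148000) = 327000 Pa.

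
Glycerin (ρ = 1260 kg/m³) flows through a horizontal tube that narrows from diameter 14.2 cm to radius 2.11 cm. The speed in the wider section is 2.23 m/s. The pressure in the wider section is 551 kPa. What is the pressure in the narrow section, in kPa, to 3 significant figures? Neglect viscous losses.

P₂ = 152 kPa

The volume flow rate is constant, so v₂ = (A₁/A₂)v₁ = (158/14.0)·2.23 = 25.2 m/s.
Along the horizontal streamline, P + ½ρv² is constant.
P₂ = P₁ − ½ρ(v₂² − v₁²) = 551000 − ½·1260·(25.2² − 2.23²) = 551000 − 399000 = 152000 Pa.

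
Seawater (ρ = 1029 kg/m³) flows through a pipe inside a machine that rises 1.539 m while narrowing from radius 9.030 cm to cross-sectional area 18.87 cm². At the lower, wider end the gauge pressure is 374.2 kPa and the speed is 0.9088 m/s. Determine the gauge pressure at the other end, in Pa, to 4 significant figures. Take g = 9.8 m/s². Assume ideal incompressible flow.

P₂ = 280800 Pa

Mass conservation (A₁v₁ = A₂v₂) gives v₂ = 0.9088 × 256.2/18.87 = 12.34 m/s.
Applying Bernoulli between the two ends and solving for P₂: P₂ = P₁ + ½ρ(v₁² − v₂²) − ρgΔh.
P₂ = 374200 + ½·1029·(0.9088² − 12.34²) − 1029·9.8·(+1.539) = 374200 + (-77890) − (15520) = 280800 Pa.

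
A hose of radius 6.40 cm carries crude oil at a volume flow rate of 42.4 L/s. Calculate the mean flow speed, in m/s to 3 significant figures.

Q = 42.4 L/s = 0.0424 m³/s.
v = Q/A = 0.0424 / 0.0129 = 3.30 m/s.

v ≈ 3.30 m/s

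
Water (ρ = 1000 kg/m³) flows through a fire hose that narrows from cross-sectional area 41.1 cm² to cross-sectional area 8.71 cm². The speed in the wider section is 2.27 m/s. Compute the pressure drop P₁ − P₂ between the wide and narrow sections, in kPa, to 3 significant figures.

The volume flow rate is constant, so v₂ = (A₁/A₂)v₁ = (41.1/8.71)·2.27 = 10.7 m/s.
The pipe is horizontal, so Bernoulli reduces to P₁ + ½ρv₁² = P₂ + ½ρv₂².
P₁ − P₂ = ½·1000·(10.7² − 2.27²) = ½·1000·110 = 54800 Pa.

ΔP = 54.8 kPa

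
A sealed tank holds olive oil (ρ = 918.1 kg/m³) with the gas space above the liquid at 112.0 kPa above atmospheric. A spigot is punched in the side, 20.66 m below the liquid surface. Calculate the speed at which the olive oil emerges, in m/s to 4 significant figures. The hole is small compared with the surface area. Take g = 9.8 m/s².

v ≈ 25.47 m/s

Take point 1 at the surface (v₁ ≈ 0) and point 2 at the hole (at atmospheric pressure). Bernoulli: P₁ + ρg h = P_atm + ½ρv₂².
With P₁ − P_atm = 112000 Pa, v₂ = √(2gh + 2ΔP/ρ) = √(2·9.8·20.66 + 2·112000/918.1) = 25.47 m/s.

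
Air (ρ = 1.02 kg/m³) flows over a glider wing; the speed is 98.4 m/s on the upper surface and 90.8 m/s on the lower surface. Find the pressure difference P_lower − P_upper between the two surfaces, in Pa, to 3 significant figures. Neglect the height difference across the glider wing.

ΔP = 733 Pa

With negligible Δh, P + ½ρv² is constant, so P_low − P_up = ½ρ(v_up² − v_low²).
ΔP = ½·1.02·(98.4² − 90.8²) = 733 Pa.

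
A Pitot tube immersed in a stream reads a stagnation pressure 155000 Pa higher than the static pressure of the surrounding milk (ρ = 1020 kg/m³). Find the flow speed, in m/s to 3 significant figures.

Bernoulli between the free stream and the stagnation point: ½ρv² = P_stag − P_static.
v = √(2ΔP/ρ) = √(2·155000/1020) = 17.4 m/s.

v = 17.4 m/s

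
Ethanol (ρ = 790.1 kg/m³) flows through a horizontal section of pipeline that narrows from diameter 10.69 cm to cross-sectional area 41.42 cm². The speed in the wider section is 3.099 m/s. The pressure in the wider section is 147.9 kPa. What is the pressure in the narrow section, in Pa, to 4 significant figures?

P₂ ≈ 133900 Pa

The volume flow rate is constant, so v₂ = (A₁/A₂)v₁ = (89.75/41.42)·3.099 = 6.715 m/s.
With no height change, Bernoulli's equation is P₁ + ½ρv₁² = P₂ + ½ρv₂².
P₂ = P₁ − ½ρ(v₂² − v₁²) = 147900 − ½·790.1·(6.715² − 3.099²) = 147900 − 14020 = 133900 Pa.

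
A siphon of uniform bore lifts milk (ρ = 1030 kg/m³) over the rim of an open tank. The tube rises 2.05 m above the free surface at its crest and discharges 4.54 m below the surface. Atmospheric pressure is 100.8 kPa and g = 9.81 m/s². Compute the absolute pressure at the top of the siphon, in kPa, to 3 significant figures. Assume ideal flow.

34.2 kPa

The outlet speed comes from Torricelli: v = √(2g·4.54) = 9.44 m/s.
The bore is uniform, so the speed at the crest is the same v. Bernoulli surface→crest: P_atm = P_top + ½ρv² + ρg·h_top.
P_top = 100800 − ½·1030·9.44² − 1030·9.81·2.05 = 34200 Pa.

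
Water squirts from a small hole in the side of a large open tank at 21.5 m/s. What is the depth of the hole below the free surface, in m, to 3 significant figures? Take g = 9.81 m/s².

Torricelli: v = √(2gh), so h = v²/(2g).
h = 21.5²/(2·9.81) = 462/19.62 = 23.6 m.

h = 23.6 m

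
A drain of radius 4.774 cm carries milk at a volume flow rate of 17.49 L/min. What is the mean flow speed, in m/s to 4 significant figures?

v = 0.04071 m/s

Q = 17.49 L/min = 0.0002915 m³/s.
v = Q/A = 0.0002915 / 0.007160 = 0.04071 m/s.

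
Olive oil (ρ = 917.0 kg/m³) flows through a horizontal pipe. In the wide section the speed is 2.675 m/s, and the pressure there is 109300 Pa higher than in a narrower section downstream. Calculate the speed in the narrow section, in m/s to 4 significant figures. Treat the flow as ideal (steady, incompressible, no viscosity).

15.67 m/s

With h₁ = h₂, rearranging Bernoulli gives v₂ = √(v₁² + 2ΔP/ρ).
v₂ = √(2.675² + 2·109300/917.0) = √(7.156 + 238.4) = 15.67 m/s.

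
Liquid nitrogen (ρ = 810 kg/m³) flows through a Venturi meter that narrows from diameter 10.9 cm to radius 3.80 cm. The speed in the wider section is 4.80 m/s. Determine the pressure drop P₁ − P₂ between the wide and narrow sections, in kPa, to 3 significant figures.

By continuity, v₂ = v₁·A₁/A₂ = 4.80·(93.3/45.4) = 9.87 m/s.
With no height change, Bernoulli's equation is P₁ + ½ρv₁² = P₂ + ½ρv₂².
P₁ − P₂ = ½·810·(9.87² − 4.80²) = ½·810·74.4 = 30100 Pa.

30.1 kPa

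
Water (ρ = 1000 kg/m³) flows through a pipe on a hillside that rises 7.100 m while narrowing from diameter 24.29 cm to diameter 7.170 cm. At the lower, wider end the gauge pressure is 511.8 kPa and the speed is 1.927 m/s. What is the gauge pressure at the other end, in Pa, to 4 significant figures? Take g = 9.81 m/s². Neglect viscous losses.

Continuity gives A₁v₁ = A₂v₂, so v₂ = (463.4 cm²)/(40.38 cm²) × 1.927 m/s = 22.12 m/s.
Bernoulli: P₁ + ½ρv₁² + ρg h₁ = P₂ + ½ρv₂² + ρg h₂, so P₂ = P₁ + ½ρ(v₁² − v₂²) − ρg(h₂ − h₁).
P₂ = 511800 + ½·1000·(1.927² − 22.12²) − 1000·9.81·(+7.100) = 511800 + (-242700) − (69650) = 199500 Pa.

P₂ ≈ 199500 Pa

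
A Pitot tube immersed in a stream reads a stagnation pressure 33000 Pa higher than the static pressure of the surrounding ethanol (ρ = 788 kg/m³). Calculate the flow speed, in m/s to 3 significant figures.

v ≈ 9.15 m/s

The dynamic pressure equals the rise in static pressure at the stagnation point: ΔP = ½ρv².
v = √(2ΔP/ρ) = √(2·33000/788) = 9.15 m/s.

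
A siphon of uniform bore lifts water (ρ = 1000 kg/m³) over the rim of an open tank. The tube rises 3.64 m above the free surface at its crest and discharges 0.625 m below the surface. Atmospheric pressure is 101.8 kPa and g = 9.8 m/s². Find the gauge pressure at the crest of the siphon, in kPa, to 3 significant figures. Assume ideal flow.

The outlet speed comes from Torricelli: v = √(2g·0.625) = 3.50 m/s.
The bore is uniform, so the speed at the crest is the same v. Bernoulli surface→crest: P_atm = P_top + ½ρv² + ρg·h_top.
P_top = 101800 − ½·1000·3.50² − 1000·9.8·3.64 = 60000 Pa. So P_gauge = P_top − P_atm = -41800 Pa.

P_gauge = -41.8 kPa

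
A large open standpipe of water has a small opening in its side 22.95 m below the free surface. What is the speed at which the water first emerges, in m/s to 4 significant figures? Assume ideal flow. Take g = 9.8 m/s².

v ≈ 21.21 m/s

Torricelli's result v = √(2gh) gives v = √(2·9.8·22.95) = 21.21 m/s.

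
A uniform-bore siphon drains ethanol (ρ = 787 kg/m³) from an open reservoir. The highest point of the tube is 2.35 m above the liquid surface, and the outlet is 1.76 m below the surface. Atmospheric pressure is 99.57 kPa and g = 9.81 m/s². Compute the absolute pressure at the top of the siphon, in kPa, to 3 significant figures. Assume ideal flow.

67.8 kPa

The outlet speed comes from Torricelli: v = √(2g·1.76) = 5.88 m/s.
The bore is uniform, so the speed at the crest is the same v. Bernoulli surface→crest: P_atm = P_top + ½ρv² + ρg·h_top.
P_top = 99570 − ½·787·5.88² − 787·9.81·2.35 = 67800 Pa.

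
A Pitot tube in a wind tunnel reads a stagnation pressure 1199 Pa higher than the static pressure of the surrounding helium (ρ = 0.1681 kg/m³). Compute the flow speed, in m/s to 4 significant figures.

v ≈ 119.4 m/s

The dynamic pressure equals the rise in static pressure at the stagnation point: ΔP = ½ρv².
v = √(2ΔP/ρ) = √(2·1199/0.1681) = 119.4 m/s.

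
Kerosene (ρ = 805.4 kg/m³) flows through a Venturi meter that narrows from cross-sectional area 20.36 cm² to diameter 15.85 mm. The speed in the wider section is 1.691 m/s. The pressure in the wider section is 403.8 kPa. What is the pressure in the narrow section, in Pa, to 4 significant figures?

Mass conservation (A₁v₁ = A₂v₂) gives v₂ = 1.691 × 20.36/1.973 = 17.45 m/s.
The pipe is horizontal, so Bernoulli reduces to P₁ + ½ρv₁² = P₂ + ½ρv₂².
P₂ = P₁ − ½ρ(v₂² − v₁²) = 403800 − ½·805.4·(17.45² − 1.691²) = 403800 − 121500 = 282300 Pa.

P₂ = 282300 Pa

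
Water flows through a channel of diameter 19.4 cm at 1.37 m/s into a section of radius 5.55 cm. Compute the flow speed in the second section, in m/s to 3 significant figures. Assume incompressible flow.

By continuity, v₂ = v₁·A₁/A₂ = 1.37·(296/96.8) = 4.18 m/s.

v₂ ≈ 4.18 m/s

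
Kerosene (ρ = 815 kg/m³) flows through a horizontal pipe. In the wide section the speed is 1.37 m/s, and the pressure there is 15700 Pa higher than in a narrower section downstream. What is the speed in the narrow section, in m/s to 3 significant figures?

Along the level pipe P + ½ρv² is conserved, hence v₂² = v₁² + 2(P₁ − P₂)/ρ.
v₂ = √(1.37² + 2·15700/815) = √(1.88 + 38.5) = 6.36 m/s.

v₂ = 6.36 m/s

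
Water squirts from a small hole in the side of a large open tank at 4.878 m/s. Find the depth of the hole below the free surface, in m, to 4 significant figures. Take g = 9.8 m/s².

1.214 m

Inverting v = √(2gh) gives h = v² / 2g.
h = 4.878²/(2·9.8) = 23.79/19.60 = 1.214 m.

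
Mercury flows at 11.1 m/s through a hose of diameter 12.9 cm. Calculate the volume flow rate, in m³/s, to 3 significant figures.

Q = A·v = 0.0131 m² × 11.1 m/s = 0.145 m³/s.

Q ≈ 0.145 m³/s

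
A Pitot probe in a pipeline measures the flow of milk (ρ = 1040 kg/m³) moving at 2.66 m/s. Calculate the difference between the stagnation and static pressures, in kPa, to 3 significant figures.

ΔP ≈ 3.68 kPa

Bernoulli between the free stream and the stagnation point: ½ρv² = P_stag − P_static.
ΔP = ½·1040·2.66² = 3680 Pa.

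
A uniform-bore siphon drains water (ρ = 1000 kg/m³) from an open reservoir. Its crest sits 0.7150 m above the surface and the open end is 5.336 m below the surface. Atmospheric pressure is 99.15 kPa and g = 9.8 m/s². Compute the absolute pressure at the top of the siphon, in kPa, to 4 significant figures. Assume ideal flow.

The outlet speed comes from Torricelli: v = √(2g·5.336) = 10.23 m/s.
The bore is uniform, so the speed at the crest is the same v. Bernoulli surface→crest: P_atm = P_top + ½ρv² + ρg·h_top.
P_top = 99150 − ½·1000·10.23² − 1000·9.8·0.7150 = 39850 Pa.

P_top = 39.85 kPa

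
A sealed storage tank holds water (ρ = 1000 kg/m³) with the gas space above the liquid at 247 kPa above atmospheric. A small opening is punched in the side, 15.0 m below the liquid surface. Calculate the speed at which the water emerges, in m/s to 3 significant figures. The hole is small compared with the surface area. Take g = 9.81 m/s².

Take point 1 at the surface (v₁ ≈ 0) and point 2 at the hole (at atmospheric pressure). Bernoulli: P₁ + ρg h = P_atm + ½ρv₂².
With P₁ − P_atm = 247000 Pa, v₂ = √(2gh + 2ΔP/ρ) = √(2·9.81·15.0 + 2·247000/1000) = 28.1 m/s.

v ≈ 28.1 m/s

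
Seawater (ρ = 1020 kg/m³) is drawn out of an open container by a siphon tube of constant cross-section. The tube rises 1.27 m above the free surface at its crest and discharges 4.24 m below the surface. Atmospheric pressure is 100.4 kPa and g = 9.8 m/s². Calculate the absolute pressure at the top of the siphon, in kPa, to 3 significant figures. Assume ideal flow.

45.3 kPa

The outlet speed comes from Torricelli: v = √(2g·4.24) = 9.12 m/s.
With constant cross-section the crest speed equals v; applying Bernoulli from the surface up to the crest, P_top = P_atm − ½ρv² − ρg·h_top.
P_top = 100400 − ½·1020·9.12² − 1020·9.8·1.27 = 45300 Pa.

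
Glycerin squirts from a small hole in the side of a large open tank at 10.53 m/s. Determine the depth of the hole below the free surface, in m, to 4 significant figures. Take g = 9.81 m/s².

For a small hole in a large open tank, ½v² = gh, giving h = v²/(2g).
h = 10.53²/(2·9.81) = 110.9/19.62 = 5.651 m.

h ≈ 5.651 m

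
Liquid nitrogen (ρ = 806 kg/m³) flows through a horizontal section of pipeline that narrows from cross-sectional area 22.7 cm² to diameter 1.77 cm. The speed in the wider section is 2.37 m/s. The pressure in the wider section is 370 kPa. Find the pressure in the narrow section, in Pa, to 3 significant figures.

P₂ ≈ 180000 Pa

Continuity gives A₁v₁ = A₂v₂, so v₂ = (22.7 cm²)/(2.46 cm²) × 2.37 m/s = 21.9 m/s.
Bernoulli (h₁ = h₂): P₁ − P₂ = ½ρ(v₂² − v₁²).
P₂ = P₁ − ½ρ(v₂² − v₁²) = 370000 − ½·806·(21.9² − 2.37²) = 370000 − 190000 = 180000 Pa.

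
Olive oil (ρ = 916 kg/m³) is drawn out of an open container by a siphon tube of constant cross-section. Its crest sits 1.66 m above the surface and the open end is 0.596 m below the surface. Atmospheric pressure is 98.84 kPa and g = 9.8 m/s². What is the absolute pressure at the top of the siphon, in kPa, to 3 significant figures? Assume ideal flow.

From the surface to the outlet (both open to atmosphere, surface at rest): v = √(2g·h_out) = √(2·9.8·0.596) = 3.42 m/s.
The bore is uniform, so the speed at the crest is the same v. Bernoulli surface→crest: P_atm = P_top + ½ρv² + ρg·h_top.
P_top = 98840 − ½·916·3.42² − 916·9.8·1.66 = 78600 Pa.

P_top ≈ 78.6 kPa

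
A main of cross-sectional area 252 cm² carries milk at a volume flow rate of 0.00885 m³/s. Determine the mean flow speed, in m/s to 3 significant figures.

v = 0.351 m/s

Q = 0.00885 m³/s = 0.00885 m³/s.
v = Q/A = 0.00885 / 0.0252 = 0.351 m/s.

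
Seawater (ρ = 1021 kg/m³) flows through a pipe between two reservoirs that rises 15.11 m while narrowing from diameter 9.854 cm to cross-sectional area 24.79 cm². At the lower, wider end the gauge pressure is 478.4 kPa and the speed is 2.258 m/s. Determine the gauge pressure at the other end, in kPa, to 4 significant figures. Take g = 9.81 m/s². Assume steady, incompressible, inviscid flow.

The volume flow rate is constant, so v₂ = (A₁/A₂)v₁ = (76.26/24.79)·2.258 = 6.946 m/s.
Energy conservation along the streamline gives P₂ = P₁ − ½ρ(v₂² − v₁²) − ρg(h₂ − h₁).
P₂ = 478400 + ½·1021·(2.258² − 6.946²) − 1021·9.81·(+15.11) = 478400 + (-22030) − (151300) = 305000 Pa.

P₂ = 305.0 kPa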